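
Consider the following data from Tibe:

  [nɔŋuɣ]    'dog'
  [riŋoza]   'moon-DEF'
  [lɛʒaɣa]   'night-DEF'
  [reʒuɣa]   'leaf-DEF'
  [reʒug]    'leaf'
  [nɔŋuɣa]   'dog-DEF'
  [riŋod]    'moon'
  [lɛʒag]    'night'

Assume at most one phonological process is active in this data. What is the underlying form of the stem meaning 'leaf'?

/reʒug/

In [reʒuɣa] and [reʒug] the final segment of 'leaf' alternates: [ɣ] ~ [g].
Compare 'dog', with invariant [ɣ] in [nɔŋuɣa] and [nɔŋuɣ]: an analysis with underlying /ɣ/ and a rule producing [g] in isolation would wrongly predict alternation here too.
The alternation reflects intervocalic spirantization: voiced stops become fricatives between vowels. /g/ is underlying.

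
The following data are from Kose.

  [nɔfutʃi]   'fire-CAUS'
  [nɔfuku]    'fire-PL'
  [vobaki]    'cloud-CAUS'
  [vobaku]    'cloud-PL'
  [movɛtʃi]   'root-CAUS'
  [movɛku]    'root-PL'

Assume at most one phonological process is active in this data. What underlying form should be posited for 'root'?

/movɛtʃ/

In [movɛtʃi] and [movɛku] the final segment of 'root' alternates: [tʃ] ~ [k].
But 'cloud' keeps [k] in both environments ([vobaki], [vobaku]), so there is no rule changing /k/ to [tʃ] before the CAUS suffix.
Therefore /tʃ/ is basic and [k] is derived by depalatalization (palato-alveolar /tʃ/ becomes [k] when no front vowel follows).
Hence 'root' is /movɛtʃ/ underlyingly.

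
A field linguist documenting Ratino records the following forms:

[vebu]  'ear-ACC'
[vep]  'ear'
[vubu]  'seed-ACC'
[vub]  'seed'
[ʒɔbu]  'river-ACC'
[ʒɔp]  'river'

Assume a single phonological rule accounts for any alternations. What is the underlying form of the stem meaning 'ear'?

In [vebu] and [vep] the final segment of 'ear' alternates: [b] ~ [p].
The stem 'seed' ([vubu], [vub]) shows [b] unchanged in both environments, so [b] cannot be basic with [p] derived in isolation.
The underlying segment must be /p/; voiceless stops become voiced between vowels, yielding [b] there.

/vep/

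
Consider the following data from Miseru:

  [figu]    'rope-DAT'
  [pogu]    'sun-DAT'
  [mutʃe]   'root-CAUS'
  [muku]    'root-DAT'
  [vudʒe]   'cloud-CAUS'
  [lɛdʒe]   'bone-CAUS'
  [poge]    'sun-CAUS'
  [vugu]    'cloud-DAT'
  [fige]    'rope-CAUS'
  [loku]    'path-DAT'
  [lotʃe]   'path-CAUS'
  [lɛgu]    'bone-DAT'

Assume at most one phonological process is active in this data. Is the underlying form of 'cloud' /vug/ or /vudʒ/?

/vudʒ/

The stem for 'cloud' ends in [g] in [vugu] but [dʒ] in [vudʒe].
Compare 'sun', with invariant [g] in [pogu] and [poge]: an analysis with underlying /g/ and a rule producing [dʒ] before the CAUS suffix would wrongly predict alternation here too.
Therefore /dʒ/ is basic and [g] is derived by depalatalization (palato-alveolar /tʃ/ and /dʒ/ become [k] and [g] when no front vowel follows).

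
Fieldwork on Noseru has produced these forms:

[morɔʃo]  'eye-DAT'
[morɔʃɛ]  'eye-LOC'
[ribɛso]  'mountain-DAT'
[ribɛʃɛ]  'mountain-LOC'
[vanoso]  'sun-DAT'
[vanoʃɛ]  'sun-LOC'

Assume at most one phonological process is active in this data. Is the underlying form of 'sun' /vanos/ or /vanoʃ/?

In [vanoso] and [vanoʃɛ] the final segment of 'sun' alternates: [s] ~ [ʃ].
Compare 'eye', with invariant [ʃ] in [morɔʃo] and [morɔʃɛ]: an analysis with underlying /ʃ/ and a rule producing [s] before the DAT suffix would wrongly predict alternation here too.
Therefore /s/ is basic and [ʃ] is derived by palatalization before a front vowel (/s/ becomes palato-alveolar [ʃ] before a front vowel).

/vanos/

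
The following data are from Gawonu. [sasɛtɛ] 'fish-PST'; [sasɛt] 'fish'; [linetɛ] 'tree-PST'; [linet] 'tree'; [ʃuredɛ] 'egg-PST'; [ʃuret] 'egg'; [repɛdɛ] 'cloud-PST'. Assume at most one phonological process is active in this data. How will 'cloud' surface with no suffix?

The root 'egg' surfaces as [ʃuredɛ] and [ʃuret], with a stem-final [d] ~ [t] alternation.
Compare 'tree', with invariant [t] in [linetɛ] and [linet]: an analysis with underlying /t/ and a rule producing [d] before the PST suffix would wrongly predict alternation here too.
The underlying segment must be /d/; voiced obstruents become voiceless word-finally, yielding [t] there.
From [repɛdɛ] the stem 'cloud' is /repɛd/; word-finally this yields [repɛt].

[repɛt]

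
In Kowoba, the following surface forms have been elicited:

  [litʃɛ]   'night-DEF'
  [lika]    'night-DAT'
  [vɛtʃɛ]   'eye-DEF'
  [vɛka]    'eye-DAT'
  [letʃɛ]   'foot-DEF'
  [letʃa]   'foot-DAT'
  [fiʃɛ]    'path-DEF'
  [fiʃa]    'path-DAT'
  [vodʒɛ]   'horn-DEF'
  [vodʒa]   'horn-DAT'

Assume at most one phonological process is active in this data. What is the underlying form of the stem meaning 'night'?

The stem for 'night' ends in [tʃ] in [litʃɛ] but [k] in [lika].
Compare 'foot', with invariant [tʃ] in [letʃɛ] and [letʃa]: an analysis with underlying /tʃ/ and a rule producing [k] before the DAT suffix would wrongly predict alternation here too.
The alternation reflects palatalization before a front vowel: /k/ becomes palato-alveolar [tʃ] before a front vowel. /k/ is underlying.

/lik/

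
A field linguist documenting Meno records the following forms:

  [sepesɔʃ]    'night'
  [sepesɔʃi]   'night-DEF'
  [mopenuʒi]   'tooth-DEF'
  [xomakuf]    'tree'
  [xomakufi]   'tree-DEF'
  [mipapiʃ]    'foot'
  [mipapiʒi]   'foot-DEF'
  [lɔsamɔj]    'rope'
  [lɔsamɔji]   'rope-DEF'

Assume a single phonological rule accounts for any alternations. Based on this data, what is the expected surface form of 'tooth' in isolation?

In [mipapiʃ] and [mipapiʒi] the final segment of 'foot' alternates: [ʃ] ~ [ʒ].
The stem 'night' ([sepesɔʃ], [sepesɔʃi]) shows [ʃ] unchanged in both environments, so [ʃ] cannot be basic with [ʒ] derived before the DEF suffix.
The alternation reflects word-final obstruent devoicing: voiced obstruents become voiceless word-finally. /ʒ/ is underlying.
From [mopenuʒi] the stem 'tooth' is /mopenuʒ/; word-finally this yields [mopenuʃ].

[mopenuʃ]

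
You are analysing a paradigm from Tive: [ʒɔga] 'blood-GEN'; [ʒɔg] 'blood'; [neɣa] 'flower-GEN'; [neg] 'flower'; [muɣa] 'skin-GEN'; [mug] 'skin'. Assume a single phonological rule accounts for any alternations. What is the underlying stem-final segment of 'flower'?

In [neɣa] and [neg] the final segment of 'flower' alternates: [ɣ] ~ [g].
If /g/ were underlying and a rule turned it into [ɣ] before the GEN suffix, 'blood' would also alternate; but it has [g] in both [ʒɔga] and [ʒɔg].
Therefore /ɣ/ is basic and [g] is derived by word-final hardening (voiced fricatives become stops word-finally).

/ɣ/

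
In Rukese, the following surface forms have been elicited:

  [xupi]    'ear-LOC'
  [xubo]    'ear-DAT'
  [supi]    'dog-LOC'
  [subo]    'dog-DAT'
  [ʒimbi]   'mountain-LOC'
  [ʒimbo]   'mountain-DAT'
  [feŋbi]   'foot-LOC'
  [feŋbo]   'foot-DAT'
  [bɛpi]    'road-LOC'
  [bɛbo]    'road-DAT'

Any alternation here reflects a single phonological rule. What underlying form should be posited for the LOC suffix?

The LOC morpheme has two allomorphs, [-bi] and [-pi].
By contrast the DAT suffix keeps its initial [b] throughout — that segment must be underlying.
So the underlying form is /-pi/, and voiceless stops become voiced after a nasal.

/-pi/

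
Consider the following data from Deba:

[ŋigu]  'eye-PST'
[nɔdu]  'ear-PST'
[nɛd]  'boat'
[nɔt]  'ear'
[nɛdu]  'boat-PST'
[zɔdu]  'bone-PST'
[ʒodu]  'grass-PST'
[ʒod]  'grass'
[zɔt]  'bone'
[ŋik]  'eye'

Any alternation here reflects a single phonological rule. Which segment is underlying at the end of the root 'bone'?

/t/

'bone' shows [t] ~ [d] at the end of the stem ([zɔt] vs [zɔdu]).
But 'grass' keeps [d] in both environments ([ʒod], [ʒodu]), so there is no rule changing /d/ to [t] in isolation.
Therefore /t/ is basic and [d] is derived by intervocalic voicing (voiceless stops become voiced between vowels).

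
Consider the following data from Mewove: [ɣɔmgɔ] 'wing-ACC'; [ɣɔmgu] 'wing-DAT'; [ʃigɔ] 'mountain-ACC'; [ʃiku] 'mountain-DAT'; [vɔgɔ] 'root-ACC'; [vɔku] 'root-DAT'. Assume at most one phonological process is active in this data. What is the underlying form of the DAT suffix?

/-ku/

The DAT suffix surfaces as [-gu] and [-ku], depending on the final segment of the stem.
By contrast the ACC suffix keeps its initial [g] throughout — that segment must be underlying.
So the underlying form is /-ku/, and voiceless stops become voiced after a nasal.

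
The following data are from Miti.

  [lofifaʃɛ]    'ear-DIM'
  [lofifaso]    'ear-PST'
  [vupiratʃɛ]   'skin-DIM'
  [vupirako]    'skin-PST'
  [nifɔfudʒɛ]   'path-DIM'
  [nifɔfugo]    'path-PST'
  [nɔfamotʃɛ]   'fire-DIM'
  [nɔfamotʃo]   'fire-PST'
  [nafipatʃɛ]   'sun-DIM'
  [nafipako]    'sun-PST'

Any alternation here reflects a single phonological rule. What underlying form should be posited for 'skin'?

In [vupiratʃɛ] and [vupirako] the final segment of 'skin' alternates: [tʃ] ~ [k].
But 'fire' keeps [tʃ] in both environments ([nɔfamotʃɛ], [nɔfamotʃo]), so there is no rule changing /tʃ/ to [k] before the PST suffix.
The alternation reflects palatalization before a front vowel: /k/, /g/ and /s/ become palato-alveolar [tʃ], [dʒ] and [ʃ] before a front vowel. /k/ is underlying.

/vupirak/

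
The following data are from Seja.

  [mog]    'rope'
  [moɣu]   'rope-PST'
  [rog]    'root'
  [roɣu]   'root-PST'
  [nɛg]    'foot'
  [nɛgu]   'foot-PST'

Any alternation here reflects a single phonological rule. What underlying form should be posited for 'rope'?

/moɣ/

'rope' shows [g] ~ [ɣ] at the end of the stem ([mog] vs [moɣu]).
The stem 'foot' ([nɛg], [nɛgu]) shows [g] unchanged in both environments, so [g] cannot be basic with [ɣ] derived before the PST suffix.
Therefore /ɣ/ is basic and [g] is derived by word-final hardening (voiced fricatives become stops word-finally).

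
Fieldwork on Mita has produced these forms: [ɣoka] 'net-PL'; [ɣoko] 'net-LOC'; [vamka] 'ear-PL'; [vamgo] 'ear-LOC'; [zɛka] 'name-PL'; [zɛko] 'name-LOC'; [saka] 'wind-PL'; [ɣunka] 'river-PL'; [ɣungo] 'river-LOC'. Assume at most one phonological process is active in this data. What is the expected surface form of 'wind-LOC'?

[sako]

The LOC suffix surfaces as [-go] and [-ko], depending on the final segment of the stem.
By contrast the PL suffix keeps its initial [k] throughout — that segment must be underlying.
So the underlying form is /-go/, and voiced stops become voiceless after a vowel.
After 'wind', which ends in a vowel, the suffix surfaces as [-ko], giving [sako].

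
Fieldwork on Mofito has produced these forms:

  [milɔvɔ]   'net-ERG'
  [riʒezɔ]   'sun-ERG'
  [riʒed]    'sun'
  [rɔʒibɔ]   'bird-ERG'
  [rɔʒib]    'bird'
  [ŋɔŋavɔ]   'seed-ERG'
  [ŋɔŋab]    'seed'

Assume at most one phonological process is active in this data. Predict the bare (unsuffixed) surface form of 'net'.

[milɔb]

'seed' shows [v] ~ [b] at the end of the stem ([ŋɔŋavɔ] vs [ŋɔŋab]).
If /b/ were underlying and a rule turned it into [v] before the ERG suffix, 'bird' would also alternate; but it has [b] in both [rɔʒibɔ] and [rɔʒib].
Therefore /v/ is basic and [b] is derived by word-final hardening (voiced fricatives become stops word-finally).
From [milɔvɔ] the stem 'net' is /milɔv/; word-finally this yields [milɔb].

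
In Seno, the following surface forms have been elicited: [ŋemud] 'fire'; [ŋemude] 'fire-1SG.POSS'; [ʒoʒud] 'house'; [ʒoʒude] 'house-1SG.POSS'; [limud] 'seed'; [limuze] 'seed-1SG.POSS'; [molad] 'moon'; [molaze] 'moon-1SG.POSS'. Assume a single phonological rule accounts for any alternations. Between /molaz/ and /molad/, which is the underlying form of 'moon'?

The stem for 'moon' ends in [d] in [molad] but [z] in [molaze].
Compare 'house', with invariant [d] in [ʒoʒud] and [ʒoʒude]: an analysis with underlying /d/ and a rule producing [z] before the 1SG.POSS suffix would wrongly predict alternation here too.
So /z/ is underlying, and a rule of word-final hardening — voiced fricatives become stops word-finally — gives [d].

/molaz/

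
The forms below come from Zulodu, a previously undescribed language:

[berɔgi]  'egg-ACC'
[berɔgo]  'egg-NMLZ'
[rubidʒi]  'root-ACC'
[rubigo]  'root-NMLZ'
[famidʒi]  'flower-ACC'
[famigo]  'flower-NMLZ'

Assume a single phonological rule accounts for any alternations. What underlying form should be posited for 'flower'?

The stem for 'flower' ends in [dʒ] in [famidʒi] but [g] in [famigo].
The stem 'egg' ([berɔgi], [berɔgo]) shows [g] unchanged in both environments, so [g] cannot be basic with [dʒ] derived before the ACC suffix.
Therefore /dʒ/ is basic and [g] is derived by depalatalization (palato-alveolar /dʒ/ becomes [g] when no front vowel follows).

/famidʒ/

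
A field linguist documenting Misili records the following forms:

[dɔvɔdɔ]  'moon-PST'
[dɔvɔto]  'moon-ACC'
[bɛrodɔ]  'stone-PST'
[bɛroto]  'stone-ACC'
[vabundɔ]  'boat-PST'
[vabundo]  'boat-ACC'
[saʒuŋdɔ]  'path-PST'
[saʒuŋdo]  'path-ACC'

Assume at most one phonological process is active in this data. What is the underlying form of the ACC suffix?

The ACC suffix surfaces as [-do] and [-to], depending on the final segment of the stem.
The PST suffix, which begins with [d], is invariant after every stem; so [d] is not altered by any rule here.
The ACC suffix is therefore /-to/ underlyingly, with post-nasal voicing: voiceless stops become voiced after a nasal.

/-to/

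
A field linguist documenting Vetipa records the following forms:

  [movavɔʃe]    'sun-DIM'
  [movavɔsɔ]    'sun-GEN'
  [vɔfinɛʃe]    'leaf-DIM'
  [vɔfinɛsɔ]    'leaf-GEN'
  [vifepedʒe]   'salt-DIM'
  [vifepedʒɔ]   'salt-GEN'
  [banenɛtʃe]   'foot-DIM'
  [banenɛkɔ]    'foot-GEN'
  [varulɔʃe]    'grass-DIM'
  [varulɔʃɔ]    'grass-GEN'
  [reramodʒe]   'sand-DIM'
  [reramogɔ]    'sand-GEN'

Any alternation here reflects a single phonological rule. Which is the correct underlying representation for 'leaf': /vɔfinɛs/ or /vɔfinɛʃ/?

In [vɔfinɛʃe] and [vɔfinɛsɔ] the final segment of 'leaf' alternates: [ʃ] ~ [s].
If /ʃ/ were underlying and a rule turned it into [s] before the GEN suffix, 'grass' would also alternate; but it has [ʃ] in both [varulɔʃe] and [varulɔʃɔ].
The alternation reflects palatalization before a front vowel: /k/, /g/ and /s/ become palato-alveolar [tʃ], [dʒ] and [ʃ] before a front vowel. /s/ is underlying.

/vɔfinɛs/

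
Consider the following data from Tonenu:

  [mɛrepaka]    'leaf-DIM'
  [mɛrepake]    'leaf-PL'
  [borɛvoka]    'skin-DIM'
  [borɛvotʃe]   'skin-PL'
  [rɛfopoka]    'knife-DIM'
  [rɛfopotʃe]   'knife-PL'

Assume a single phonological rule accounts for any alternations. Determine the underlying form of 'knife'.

In [rɛfopoka] and [rɛfopotʃe] the final segment of 'knife' alternates: [k] ~ [tʃ].
If /k/ were underlying and a rule turned it into [tʃ] before the PL suffix, 'leaf' would also alternate; but it has [k] in both [mɛrepaka] and [mɛrepake].
So /tʃ/ is underlying, and a rule of depalatalization — palato-alveolar /tʃ/ becomes [k] when no front vowel follows — gives [k].
The underlying form of 'knife' is therefore /rɛfopotʃ/.

/rɛfopotʃ/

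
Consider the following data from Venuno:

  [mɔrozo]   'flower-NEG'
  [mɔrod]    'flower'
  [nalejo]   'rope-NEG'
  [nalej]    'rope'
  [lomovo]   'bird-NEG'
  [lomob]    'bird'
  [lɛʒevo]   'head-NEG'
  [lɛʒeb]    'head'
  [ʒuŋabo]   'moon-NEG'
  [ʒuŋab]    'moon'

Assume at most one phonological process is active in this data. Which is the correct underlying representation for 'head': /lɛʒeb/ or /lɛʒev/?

/lɛʒev/

'head' shows [v] ~ [b] at the end of the stem ([lɛʒevo] vs [lɛʒeb]).
If /b/ were underlying and a rule turned it into [v] before the NEG suffix, 'moon' would also alternate; but it has [b] in both [ʒuŋabo] and [ʒuŋab].
The alternation reflects word-final hardening: voiced fricatives become stops word-finally. /v/ is underlying.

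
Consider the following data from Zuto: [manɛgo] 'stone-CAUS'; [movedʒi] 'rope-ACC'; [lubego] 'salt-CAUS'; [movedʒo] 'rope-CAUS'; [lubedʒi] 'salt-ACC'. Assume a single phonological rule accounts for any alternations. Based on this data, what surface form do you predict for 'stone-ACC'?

[manɛdʒi]

In [lubedʒi] and [lubego] the final segment of 'salt' alternates: [dʒ] ~ [g].
The stem 'rope' ([movedʒi], [movedʒo]) shows [dʒ] unchanged in both environments, so [dʒ] cannot be basic with [g] derived before the CAUS suffix.
So /g/ is underlying, and a rule of palatalization before a front vowel — /g/ becomes palato-alveolar [dʒ] before a front vowel — gives [dʒ].
The one attested form of 'stone', [manɛgo], shows underlying /manɛg/. Applying the same rule before a front vowel gives [manɛdʒi].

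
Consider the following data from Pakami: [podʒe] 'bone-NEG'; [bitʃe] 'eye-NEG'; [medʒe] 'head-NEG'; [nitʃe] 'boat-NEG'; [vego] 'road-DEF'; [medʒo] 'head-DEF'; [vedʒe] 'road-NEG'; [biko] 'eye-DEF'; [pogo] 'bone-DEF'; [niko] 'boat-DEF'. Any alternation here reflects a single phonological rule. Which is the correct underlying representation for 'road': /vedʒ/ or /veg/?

/veg/

'road' shows [dʒ] ~ [g] at the end of the stem ([vedʒe] vs [vego]).
Compare 'head', with invariant [dʒ] in [medʒe] and [medʒo]: an analysis with underlying /dʒ/ and a rule producing [g] before the DEF suffix would wrongly predict alternation here too.
So /g/ is underlying, and a rule of palatalization before a front vowel — /k/ and /g/ become palato-alveolar [tʃ] and [dʒ] before a front vowel — gives [dʒ].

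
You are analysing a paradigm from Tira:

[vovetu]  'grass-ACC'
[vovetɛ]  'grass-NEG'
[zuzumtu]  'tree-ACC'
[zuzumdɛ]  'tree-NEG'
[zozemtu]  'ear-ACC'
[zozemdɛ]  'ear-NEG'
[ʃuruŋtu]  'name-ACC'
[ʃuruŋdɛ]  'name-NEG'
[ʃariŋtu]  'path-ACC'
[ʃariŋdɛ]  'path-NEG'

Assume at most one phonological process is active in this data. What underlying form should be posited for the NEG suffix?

/-dɛ/

The NEG morpheme has two allomorphs, [-dɛ] and [-tɛ].
The ACC suffix, which begins with [t], is invariant after every stem; so [t] is not altered by any rule here.
So the underlying form is /-dɛ/, and voiced stops become voiceless after a vowel.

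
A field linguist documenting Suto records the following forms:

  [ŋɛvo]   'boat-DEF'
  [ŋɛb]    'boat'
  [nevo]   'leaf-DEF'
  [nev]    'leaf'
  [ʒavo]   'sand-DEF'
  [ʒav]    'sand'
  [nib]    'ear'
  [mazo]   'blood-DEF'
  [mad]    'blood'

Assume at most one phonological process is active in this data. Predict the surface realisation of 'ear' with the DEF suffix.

[nivo]

The stem for 'boat' ends in [v] in [ŋɛvo] but [b] in [ŋɛb].
If /v/ were underlying and a rule turned it into [b] in isolation, 'sand' would also alternate; but it has [v] in both [ʒavo] and [ʒav].
So /b/ is underlying, and a rule of intervocalic spirantization — voiced stops become fricatives between vowels — gives [v].
The one attested form of 'ear', [nib], shows underlying /nib/. Applying the same rule between vowels gives [nivo].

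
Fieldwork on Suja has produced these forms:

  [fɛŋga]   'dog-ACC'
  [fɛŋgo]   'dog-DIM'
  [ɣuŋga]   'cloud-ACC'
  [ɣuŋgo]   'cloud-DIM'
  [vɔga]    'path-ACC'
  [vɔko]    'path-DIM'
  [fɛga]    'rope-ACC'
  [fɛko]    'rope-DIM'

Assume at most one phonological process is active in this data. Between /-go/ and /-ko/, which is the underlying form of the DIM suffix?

/-ko/

The DIM morpheme has two allomorphs, [-go] and [-ko].
By contrast the ACC suffix keeps its initial [g] throughout — that segment must be underlying.
So the underlying form is /-ko/, and voiceless stops become voiced after a nasal.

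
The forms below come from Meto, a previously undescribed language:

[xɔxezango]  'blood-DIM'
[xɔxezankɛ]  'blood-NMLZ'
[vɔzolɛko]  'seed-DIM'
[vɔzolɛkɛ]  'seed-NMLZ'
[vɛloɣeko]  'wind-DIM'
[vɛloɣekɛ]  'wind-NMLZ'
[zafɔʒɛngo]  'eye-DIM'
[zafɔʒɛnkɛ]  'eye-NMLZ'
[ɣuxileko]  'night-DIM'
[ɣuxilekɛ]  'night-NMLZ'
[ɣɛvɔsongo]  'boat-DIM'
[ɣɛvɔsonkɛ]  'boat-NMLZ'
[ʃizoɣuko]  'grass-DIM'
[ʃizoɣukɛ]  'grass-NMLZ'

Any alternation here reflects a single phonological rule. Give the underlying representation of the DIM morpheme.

/-go/

The DIM suffix surfaces as [-go] and [-ko], depending on the final segment of the stem.
The NMLZ suffix, which begins with [k], is invariant after every stem; so [k] is not altered by any rule here.
The DIM suffix is therefore /-go/ underlyingly, with post-vocalic devoicing: voiced stops become voiceless after a vowel.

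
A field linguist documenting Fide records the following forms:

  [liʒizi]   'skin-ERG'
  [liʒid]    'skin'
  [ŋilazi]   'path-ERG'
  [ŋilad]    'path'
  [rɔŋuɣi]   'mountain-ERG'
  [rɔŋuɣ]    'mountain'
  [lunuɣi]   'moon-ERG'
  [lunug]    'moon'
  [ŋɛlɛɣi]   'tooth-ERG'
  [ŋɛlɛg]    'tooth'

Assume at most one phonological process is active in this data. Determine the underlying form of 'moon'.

/lunug/

The root 'moon' surfaces as [lunuɣi] and [lunug], with a stem-final [ɣ] ~ [g] alternation.
The stem 'mountain' ([rɔŋuɣi], [rɔŋuɣ]) shows [ɣ] unchanged in both environments, so [ɣ] cannot be basic with [g] derived in isolation.
Therefore /g/ is basic and [ɣ] is derived by intervocalic spirantization (voiced stops become fricatives between vowels).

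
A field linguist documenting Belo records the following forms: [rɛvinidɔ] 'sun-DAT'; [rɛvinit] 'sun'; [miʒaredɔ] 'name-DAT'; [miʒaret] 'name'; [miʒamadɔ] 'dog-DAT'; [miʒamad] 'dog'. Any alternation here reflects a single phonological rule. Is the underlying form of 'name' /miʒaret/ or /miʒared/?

The root 'name' surfaces as [miʒaredɔ] and [miʒaret], with a stem-final [d] ~ [t] alternation.
If /d/ were underlying and a rule turned it into [t] in isolation, 'dog' would also alternate; but it has [d] in both [miʒamadɔ] and [miʒamad].
The alternation reflects intervocalic voicing: voiceless stops become voiced between vowels. /t/ is underlying.

/miʒaret/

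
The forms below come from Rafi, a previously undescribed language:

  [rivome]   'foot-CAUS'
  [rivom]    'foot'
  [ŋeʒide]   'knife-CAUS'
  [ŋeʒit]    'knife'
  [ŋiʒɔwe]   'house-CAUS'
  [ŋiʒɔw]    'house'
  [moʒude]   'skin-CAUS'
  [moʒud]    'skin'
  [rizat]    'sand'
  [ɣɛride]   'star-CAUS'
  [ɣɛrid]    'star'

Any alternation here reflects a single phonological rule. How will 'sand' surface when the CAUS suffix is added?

'knife' shows [d] ~ [t] at the end of the stem ([ŋeʒide] vs [ŋeʒit]).
The stem 'star' ([ɣɛride], [ɣɛrid]) shows [d] unchanged in both environments, so [d] cannot be basic with [t] derived in isolation.
Therefore /t/ is basic and [d] is derived by intervocalic voicing (voiceless stops become voiced between vowels).
From [rizat] the stem 'sand' is /rizat/; between vowels this yields [rizade].

[rizade]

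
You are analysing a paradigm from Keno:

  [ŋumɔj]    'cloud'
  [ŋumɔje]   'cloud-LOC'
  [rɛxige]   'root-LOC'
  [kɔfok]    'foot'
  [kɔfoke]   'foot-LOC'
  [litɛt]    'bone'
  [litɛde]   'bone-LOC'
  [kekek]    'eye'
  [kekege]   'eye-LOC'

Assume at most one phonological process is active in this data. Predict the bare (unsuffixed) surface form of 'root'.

The stem for 'eye' ends in [k] in [kekek] but [g] in [kekege].
If /k/ were underlying and a rule turned it into [g] before the LOC suffix, 'foot' would also alternate; but it has [k] in both [kɔfok] and [kɔfoke].
So /g/ is underlying, and a rule of word-final obstruent devoicing — voiced obstruents become voiceless word-finally — gives [k].
The one attested form of 'root', [rɛxige], shows underlying /rɛxig/. Applying the same rule word-finally gives [rɛxik].

[rɛxik]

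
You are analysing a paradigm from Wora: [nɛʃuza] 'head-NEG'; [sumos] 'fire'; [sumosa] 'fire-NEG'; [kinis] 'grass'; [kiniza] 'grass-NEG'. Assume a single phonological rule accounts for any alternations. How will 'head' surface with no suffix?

The root 'grass' surfaces as [kinis] and [kiniza], with a stem-final [s] ~ [z] alternation.
But 'fire' keeps [s] in both environments ([sumos], [sumosa]), so there is no rule changing /s/ to [z] before the NEG suffix.
The alternation reflects word-final obstruent devoicing: voiced obstruents become voiceless word-finally. /z/ is underlying.
The one attested form of 'head', [nɛʃuza], shows underlying /nɛʃuz/. Applying the same rule word-finally gives [nɛʃus].

[nɛʃus]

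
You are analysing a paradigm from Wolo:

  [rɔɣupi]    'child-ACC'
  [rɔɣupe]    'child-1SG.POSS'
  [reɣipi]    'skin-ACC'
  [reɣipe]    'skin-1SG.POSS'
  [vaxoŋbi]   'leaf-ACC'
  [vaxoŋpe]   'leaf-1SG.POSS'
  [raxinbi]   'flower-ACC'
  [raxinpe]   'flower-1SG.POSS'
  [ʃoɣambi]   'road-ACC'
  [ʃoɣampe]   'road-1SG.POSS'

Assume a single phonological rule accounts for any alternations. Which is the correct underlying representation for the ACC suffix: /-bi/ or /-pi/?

The ACC morpheme has two allomorphs, [-bi] and [-pi].
By contrast the 1SG.POSS suffix keeps its initial [p] throughout — that segment must be underlying.
The ACC suffix is therefore /-bi/ underlyingly, with post-vocalic devoicing: voiced stops become voiceless after a vowel.

/-bi/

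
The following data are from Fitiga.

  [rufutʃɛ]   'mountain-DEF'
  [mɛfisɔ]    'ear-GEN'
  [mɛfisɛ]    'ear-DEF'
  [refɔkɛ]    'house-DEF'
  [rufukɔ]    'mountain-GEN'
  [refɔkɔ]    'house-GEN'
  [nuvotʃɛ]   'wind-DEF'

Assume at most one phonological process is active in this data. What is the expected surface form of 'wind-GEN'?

[nuvokɔ]

'mountain' shows [tʃ] ~ [k] at the end of the stem ([rufutʃɛ] vs [rufukɔ]).
If /k/ were underlying and a rule turned it into [tʃ] before the DEF suffix, 'house' would also alternate; but it has [k] in both [refɔkɛ] and [refɔkɔ].
Therefore /tʃ/ is basic and [k] is derived by depalatalization (palato-alveolar /tʃ/ becomes [k] when no front vowel follows).
The one attested form of 'wind', [nuvotʃɛ], shows underlying /nuvotʃ/. Applying the same rule when no front vowel follows gives [nuvokɔ].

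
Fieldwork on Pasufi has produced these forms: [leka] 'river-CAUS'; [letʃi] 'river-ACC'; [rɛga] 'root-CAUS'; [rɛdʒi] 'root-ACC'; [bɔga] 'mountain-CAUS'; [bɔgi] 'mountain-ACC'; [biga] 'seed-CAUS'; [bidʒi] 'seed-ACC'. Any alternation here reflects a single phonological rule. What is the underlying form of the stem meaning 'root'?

The root 'root' surfaces as [rɛga] and [rɛdʒi], with a stem-final [g] ~ [dʒ] alternation.
If /g/ were underlying and a rule turned it into [dʒ] before the ACC suffix, 'mountain' would also alternate; but it has [g] in both [bɔga] and [bɔgi].
Therefore /dʒ/ is basic and [g] is derived by depalatalization (palato-alveolar /tʃ/ and /dʒ/ become [k] and [g] when no front vowel follows).
Hence 'root' is /rɛdʒ/ underlyingly.

/rɛdʒ/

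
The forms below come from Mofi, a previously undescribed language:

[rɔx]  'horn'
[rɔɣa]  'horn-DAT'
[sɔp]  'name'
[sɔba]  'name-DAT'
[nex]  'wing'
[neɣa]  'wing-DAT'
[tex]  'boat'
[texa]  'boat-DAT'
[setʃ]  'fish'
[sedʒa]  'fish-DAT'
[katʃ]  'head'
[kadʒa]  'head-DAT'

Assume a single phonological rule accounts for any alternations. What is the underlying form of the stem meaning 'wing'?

In [nex] and [neɣa] the final segment of 'wing' alternates: [x] ~ [ɣ].
The stem 'boat' ([tex], [texa]) shows [x] unchanged in both environments, so [x] cannot be basic with [ɣ] derived before the DAT suffix.
Therefore /ɣ/ is basic and [x] is derived by word-final obstruent devoicing (voiced obstruents become voiceless word-finally).
So 'wing' = /neɣ/.

/neɣ/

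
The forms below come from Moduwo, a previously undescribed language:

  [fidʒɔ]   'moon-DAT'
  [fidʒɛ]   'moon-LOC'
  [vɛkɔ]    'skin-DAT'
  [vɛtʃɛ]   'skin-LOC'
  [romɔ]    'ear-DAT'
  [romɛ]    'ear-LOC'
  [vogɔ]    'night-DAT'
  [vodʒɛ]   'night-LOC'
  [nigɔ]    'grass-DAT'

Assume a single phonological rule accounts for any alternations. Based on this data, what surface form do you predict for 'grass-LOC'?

'night' shows [g] ~ [dʒ] at the end of the stem ([vogɔ] vs [vodʒɛ]).
Compare 'moon', with invariant [dʒ] in [fidʒɔ] and [fidʒɛ]: an analysis with underlying /dʒ/ and a rule producing [g] before the DAT suffix would wrongly predict alternation here too.
The alternation reflects palatalization before a front vowel: /k/ and /g/ become palato-alveolar [tʃ] and [dʒ] before a front vowel. /g/ is underlying.
The one attested form of 'grass', [nigɔ], shows underlying /nig/. Applying the same rule before a front vowel gives [nidʒɛ].

[nidʒɛ]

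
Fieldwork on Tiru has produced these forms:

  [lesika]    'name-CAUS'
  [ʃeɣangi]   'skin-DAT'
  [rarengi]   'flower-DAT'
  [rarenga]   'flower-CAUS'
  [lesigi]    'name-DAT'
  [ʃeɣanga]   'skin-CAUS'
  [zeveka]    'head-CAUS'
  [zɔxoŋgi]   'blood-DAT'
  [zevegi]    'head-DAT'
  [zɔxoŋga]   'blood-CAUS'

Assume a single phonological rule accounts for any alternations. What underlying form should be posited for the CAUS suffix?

The CAUS suffix surfaces as [-ga] and [-ka], depending on the final segment of the stem.
The DAT suffix, which begins with [g], is invariant after every stem; so [g] is not altered by any rule here.
So the underlying form is /-ka/, and voiceless stops become voiced after a nasal.

/-ka/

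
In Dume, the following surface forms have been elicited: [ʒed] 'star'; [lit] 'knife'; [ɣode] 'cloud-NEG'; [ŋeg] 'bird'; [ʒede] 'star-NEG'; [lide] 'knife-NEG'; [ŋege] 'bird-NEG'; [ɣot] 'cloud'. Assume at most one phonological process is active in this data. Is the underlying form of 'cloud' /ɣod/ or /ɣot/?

'cloud' shows [d] ~ [t] at the end of the stem ([ɣode] vs [ɣot]).
But 'star' keeps [d] in both environments ([ʒede], [ʒed]), so there is no rule changing /d/ to [t] in isolation.
Therefore /t/ is basic and [d] is derived by intervocalic voicing (voiceless stops become voiced between vowels).

/ɣot/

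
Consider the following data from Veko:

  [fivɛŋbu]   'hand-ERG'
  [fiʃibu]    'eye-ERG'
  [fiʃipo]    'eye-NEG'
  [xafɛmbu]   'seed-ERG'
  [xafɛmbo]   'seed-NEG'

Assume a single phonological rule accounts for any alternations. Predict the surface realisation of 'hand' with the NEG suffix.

[fivɛŋbo]

The NEG suffix surfaces as [-bo] and [-po], depending on the final segment of the stem.
The ERG suffix, which begins with [b], is invariant after every stem; so [b] is not altered by any rule here.
So the underlying form is /-po/, and voiceless stops become voiced after a nasal.
After 'hand', which ends in a nasal, the suffix surfaces as [-bo], giving [fivɛŋbo].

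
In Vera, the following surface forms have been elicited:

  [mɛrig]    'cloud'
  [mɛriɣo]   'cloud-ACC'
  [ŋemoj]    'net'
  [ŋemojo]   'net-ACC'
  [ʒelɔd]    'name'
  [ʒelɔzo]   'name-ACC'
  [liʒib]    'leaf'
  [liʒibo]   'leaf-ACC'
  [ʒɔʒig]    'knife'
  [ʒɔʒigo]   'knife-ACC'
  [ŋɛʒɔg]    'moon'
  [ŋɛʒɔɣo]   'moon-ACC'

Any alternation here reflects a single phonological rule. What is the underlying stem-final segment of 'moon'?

'moon' shows [g] ~ [ɣ] at the end of the stem ([ŋɛʒɔg] vs [ŋɛʒɔɣo]).
The stem 'knife' ([ʒɔʒig], [ʒɔʒigo]) shows [g] unchanged in both environments, so [g] cannot be basic with [ɣ] derived before the ACC suffix.
The alternation reflects word-final hardening: voiced fricatives become stops word-finally. /ɣ/ is underlying.

/ɣ/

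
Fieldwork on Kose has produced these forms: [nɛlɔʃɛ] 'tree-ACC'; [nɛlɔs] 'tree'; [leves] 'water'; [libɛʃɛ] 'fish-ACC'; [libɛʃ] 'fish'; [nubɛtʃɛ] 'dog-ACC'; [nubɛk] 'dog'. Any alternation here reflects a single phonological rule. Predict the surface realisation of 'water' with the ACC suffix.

[leveʃɛ]

The root 'tree' surfaces as [nɛlɔʃɛ] and [nɛlɔs], with a stem-final [ʃ] ~ [s] alternation.
The stem 'fish' ([libɛʃɛ], [libɛʃ]) shows [ʃ] unchanged in both environments, so [ʃ] cannot be basic with [s] derived in isolation.
Therefore /s/ is basic and [ʃ] is derived by palatalization before a front vowel (/k/ and /s/ become palato-alveolar [tʃ] and [ʃ] before a front vowel).
The one attested form of 'water', [leves], shows underlying /leves/. Applying the same rule before a front vowel gives [leveʃɛ].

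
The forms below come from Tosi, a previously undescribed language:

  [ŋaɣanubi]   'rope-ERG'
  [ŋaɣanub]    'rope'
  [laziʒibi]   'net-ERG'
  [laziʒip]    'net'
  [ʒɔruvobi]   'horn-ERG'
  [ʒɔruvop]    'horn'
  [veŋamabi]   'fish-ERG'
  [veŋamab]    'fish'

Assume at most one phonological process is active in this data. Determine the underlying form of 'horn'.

The stem for 'horn' ends in [b] in [ʒɔruvobi] but [p] in [ʒɔruvop].
Compare 'rope', with invariant [b] in [ŋaɣanubi] and [ŋaɣanub]: an analysis with underlying /b/ and a rule producing [p] in isolation would wrongly predict alternation here too.
The underlying segment must be /p/; voiceless stops become voiced between vowels, yielding [b] there.

/ʒɔruvop/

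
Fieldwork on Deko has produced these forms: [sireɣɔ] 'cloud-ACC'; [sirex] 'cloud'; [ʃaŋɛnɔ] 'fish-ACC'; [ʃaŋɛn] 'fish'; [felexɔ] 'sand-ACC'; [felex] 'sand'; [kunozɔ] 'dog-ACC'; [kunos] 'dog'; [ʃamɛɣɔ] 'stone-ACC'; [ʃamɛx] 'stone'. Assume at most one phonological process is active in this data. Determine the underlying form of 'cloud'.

In [sireɣɔ] and [sirex] the final segment of 'cloud' alternates: [ɣ] ~ [x].
The stem 'sand' ([felexɔ], [felex]) shows [x] unchanged in both environments, so [x] cannot be basic with [ɣ] derived before the ACC suffix.
The alternation reflects word-final obstruent devoicing: voiced obstruents become voiceless word-finally. /ɣ/ is underlying.
The underlying form of 'cloud' is therefore /sireɣ/.

/sireɣ/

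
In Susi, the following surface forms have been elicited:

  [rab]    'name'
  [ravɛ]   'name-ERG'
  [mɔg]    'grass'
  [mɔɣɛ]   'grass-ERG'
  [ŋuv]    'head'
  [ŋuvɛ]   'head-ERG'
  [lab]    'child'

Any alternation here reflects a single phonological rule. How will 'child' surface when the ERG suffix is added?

[lavɛ]

The stem for 'name' ends in [b] in [rab] but [v] in [ravɛ].
The stem 'head' ([ŋuv], [ŋuvɛ]) shows [v] unchanged in both environments, so [v] cannot be basic with [b] derived in isolation.
The alternation reflects intervocalic spirantization: voiced stops become fricatives between vowels. /b/ is underlying.
From [lab] the stem 'child' is /lab/; between vowels this yields [lavɛ].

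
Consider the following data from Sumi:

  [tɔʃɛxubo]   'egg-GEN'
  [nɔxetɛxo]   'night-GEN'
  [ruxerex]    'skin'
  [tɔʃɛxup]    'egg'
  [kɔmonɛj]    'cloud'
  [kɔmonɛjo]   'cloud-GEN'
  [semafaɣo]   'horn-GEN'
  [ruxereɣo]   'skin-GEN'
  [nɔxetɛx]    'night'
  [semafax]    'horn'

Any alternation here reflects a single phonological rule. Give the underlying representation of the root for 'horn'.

'horn' shows [ɣ] ~ [x] at the end of the stem ([semafaɣo] vs [semafax]).
But 'night' keeps [x] in both environments ([nɔxetɛxo], [nɔxetɛx]), so there is no rule changing /x/ to [ɣ] before the GEN suffix.
Therefore /ɣ/ is basic and [x] is derived by word-final obstruent devoicing (voiced obstruents become voiceless word-finally).

/semafaɣ/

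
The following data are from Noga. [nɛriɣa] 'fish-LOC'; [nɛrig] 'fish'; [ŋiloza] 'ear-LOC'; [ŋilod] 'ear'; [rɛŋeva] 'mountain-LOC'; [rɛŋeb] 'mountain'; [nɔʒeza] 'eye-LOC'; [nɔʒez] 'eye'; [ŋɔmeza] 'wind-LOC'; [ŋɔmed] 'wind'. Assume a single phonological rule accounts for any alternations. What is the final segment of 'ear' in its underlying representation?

/d/

The root 'ear' surfaces as [ŋiloza] and [ŋilod], with a stem-final [z] ~ [d] alternation.
The stem 'eye' ([nɔʒeza], [nɔʒez]) shows [z] unchanged in both environments, so [z] cannot be basic with [d] derived in isolation.
So /d/ is underlying, and a rule of intervocalic spirantization — voiced stops become fricatives between vowels — gives [z].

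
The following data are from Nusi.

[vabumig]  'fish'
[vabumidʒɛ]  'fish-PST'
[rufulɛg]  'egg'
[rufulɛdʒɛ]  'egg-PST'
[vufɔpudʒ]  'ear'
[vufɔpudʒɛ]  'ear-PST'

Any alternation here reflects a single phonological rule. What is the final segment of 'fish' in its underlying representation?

/g/

'fish' shows [g] ~ [dʒ] at the end of the stem ([vabumig] vs [vabumidʒɛ]).
Compare 'ear', with invariant [dʒ] in [vufɔpudʒ] and [vufɔpudʒɛ]: an analysis with underlying /dʒ/ and a rule producing [g] in isolation would wrongly predict alternation here too.
So /g/ is underlying, and a rule of palatalization before a front vowel — /g/ becomes palato-alveolar [dʒ] before a front vowel — gives [dʒ].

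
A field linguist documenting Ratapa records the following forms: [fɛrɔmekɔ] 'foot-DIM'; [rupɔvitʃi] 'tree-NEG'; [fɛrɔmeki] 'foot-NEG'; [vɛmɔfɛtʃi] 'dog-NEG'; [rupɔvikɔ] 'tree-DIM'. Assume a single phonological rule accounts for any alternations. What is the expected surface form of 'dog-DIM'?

[vɛmɔfɛkɔ]

'tree' shows [k] ~ [tʃ] at the end of the stem ([rupɔvikɔ] vs [rupɔvitʃi]).
Compare 'foot', with invariant [k] in [fɛrɔmekɔ] and [fɛrɔmeki]: an analysis with underlying /k/ and a rule producing [tʃ] before the NEG suffix would wrongly predict alternation here too.
The underlying segment must be /tʃ/; palato-alveolar /tʃ/ becomes [k] when no front vowel follows, yielding [k] there.
From [vɛmɔfɛtʃi] the stem 'dog' is /vɛmɔfɛtʃ/; when no front vowel follows this yields [vɛmɔfɛkɔ].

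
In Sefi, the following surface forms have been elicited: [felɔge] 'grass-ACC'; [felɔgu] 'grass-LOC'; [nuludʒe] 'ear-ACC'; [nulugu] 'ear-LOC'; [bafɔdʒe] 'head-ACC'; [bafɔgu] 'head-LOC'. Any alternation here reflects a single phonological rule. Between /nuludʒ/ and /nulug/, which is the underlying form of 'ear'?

'ear' shows [dʒ] ~ [g] at the end of the stem ([nuludʒe] vs [nulugu]).
But 'grass' keeps [g] in both environments ([felɔge], [felɔgu]), so there is no rule changing /g/ to [dʒ] before the ACC suffix.
The alternation reflects depalatalization: palato-alveolar /dʒ/ becomes [g] when no front vowel follows. /dʒ/ is underlying.

/nuludʒ/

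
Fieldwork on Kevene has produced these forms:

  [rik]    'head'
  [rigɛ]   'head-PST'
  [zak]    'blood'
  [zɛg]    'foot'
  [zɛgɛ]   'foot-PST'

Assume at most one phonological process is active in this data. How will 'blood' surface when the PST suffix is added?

The stem for 'head' ends in [k] in [rik] but [g] in [rigɛ].
The stem 'foot' ([zɛg], [zɛgɛ]) shows [g] unchanged in both environments, so [g] cannot be basic with [k] derived in isolation.
So /k/ is underlying, and a rule of intervocalic voicing — voiceless stops become voiced between vowels — gives [g].
The one attested form of 'blood', [zak], shows underlying /zak/. Applying the same rule between vowels gives [zagɛ].

[zagɛ]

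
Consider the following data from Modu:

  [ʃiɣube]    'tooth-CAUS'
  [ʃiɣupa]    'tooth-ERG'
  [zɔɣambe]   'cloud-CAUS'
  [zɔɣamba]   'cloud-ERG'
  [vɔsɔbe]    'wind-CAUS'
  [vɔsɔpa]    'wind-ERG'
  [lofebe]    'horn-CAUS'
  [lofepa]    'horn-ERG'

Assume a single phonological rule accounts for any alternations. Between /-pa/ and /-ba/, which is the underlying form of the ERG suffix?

The ERG suffix surfaces as [-ba] and [-pa], depending on the final segment of the stem.
By contrast the CAUS suffix keeps its initial [b] throughout — that segment must be underlying.
So the underlying form is /-pa/, and voiceless stops become voiced after a nasal.

/-pa/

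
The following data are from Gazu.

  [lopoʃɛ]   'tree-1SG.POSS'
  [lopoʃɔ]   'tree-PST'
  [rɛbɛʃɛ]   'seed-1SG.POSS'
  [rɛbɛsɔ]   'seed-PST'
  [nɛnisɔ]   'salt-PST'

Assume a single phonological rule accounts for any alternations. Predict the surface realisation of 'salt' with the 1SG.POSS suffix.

The stem for 'seed' ends in [ʃ] in [rɛbɛʃɛ] but [s] in [rɛbɛsɔ].
The stem 'tree' ([lopoʃɛ], [lopoʃɔ]) shows [ʃ] unchanged in both environments, so [ʃ] cannot be basic with [s] derived before the PST suffix.
So /s/ is underlying, and a rule of palatalization before a front vowel — /s/ becomes palato-alveolar [ʃ] before a front vowel — gives [ʃ].
From [nɛnisɔ] the stem 'salt' is /nɛnis/; before a front vowel this yields [nɛniʃɛ].

[nɛniʃɛ]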